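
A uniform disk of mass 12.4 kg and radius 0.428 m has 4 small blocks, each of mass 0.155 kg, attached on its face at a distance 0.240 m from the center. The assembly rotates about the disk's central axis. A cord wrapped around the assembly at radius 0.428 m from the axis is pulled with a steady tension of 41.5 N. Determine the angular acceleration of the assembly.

I_disk = ½MR² = ½(12.4)(0.428)² = 1.136 kg·m².
I_blocks = 4·m·r² = 4(0.155)(0.240)² = 0.03571 kg·m².
Total I = 1.171 kg·m².
τ = F r = (41.5)(0.428) = 17.76 N·m.
α = τ/I = 17.76/1.171 = 15.16 rad/s².

α ≈ 15.2 rad/s²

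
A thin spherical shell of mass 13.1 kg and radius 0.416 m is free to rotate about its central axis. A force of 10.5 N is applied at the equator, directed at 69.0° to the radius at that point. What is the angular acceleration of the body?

I = (2/3)MR² = (2/3)(13.1)(0.416)² = 1.511 kg·m².
Only the tangential component produces torque: τ = F R sinθ = (10.5)(0.416) sin 69.0° = 4.078 N·m.
Newton's second law for rotation, τ = Iα, gives α = τ/I = 4.078/1.511 = 2.698 rad/s².

α ≈ 2.70 rad/s²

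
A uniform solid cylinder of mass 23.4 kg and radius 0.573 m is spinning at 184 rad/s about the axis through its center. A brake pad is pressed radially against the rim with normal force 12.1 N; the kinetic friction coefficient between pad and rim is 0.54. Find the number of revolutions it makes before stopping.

≈ 2760 revolutions

I = ½MR² = (1/2)(23.4)(0.573)² = 3.841 kg·m².
Friction force f = μN = (0.54)(12.1) = 6.534 N at the rim; torque magnitude τ = fR = 3.744 N·m, opposing ω.
|α| = τ/I = 3.744/3.841 = 0.9746 rad/s² (deceleration).
ω² = ω₀² − 2|α|θ with ω = 0 ⇒ θ = ω₀²/(2|α|) = 17370 rad = 2764 rev.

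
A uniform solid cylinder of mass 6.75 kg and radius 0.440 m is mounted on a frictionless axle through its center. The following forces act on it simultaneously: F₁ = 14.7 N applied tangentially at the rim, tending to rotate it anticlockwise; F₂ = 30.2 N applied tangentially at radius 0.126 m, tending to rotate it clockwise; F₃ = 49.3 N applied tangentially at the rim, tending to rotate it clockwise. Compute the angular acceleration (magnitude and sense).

α ≈ 29.1 rad/s², clockwise

I = ½MR² = (1/2)(6.75)(0.440)² = 0.6534 kg·m².
Taking anticlockwise as positive: τ₁ = +(14.7)(0.440) = +6.468 N·m; τ₂ = −(30.2)(0.126) = −3.805 N·m; τ₃ = −(49.3)(0.440) = −21.69 N·m.
Net torque τ = -19.03 N·m.
α = τ/I = -19.03/0.6534 = -29.12 rad/s².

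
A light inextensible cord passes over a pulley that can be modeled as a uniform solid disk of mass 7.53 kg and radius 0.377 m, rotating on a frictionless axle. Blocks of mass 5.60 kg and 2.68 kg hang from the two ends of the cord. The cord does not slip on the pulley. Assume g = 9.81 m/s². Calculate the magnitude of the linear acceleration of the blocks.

a ≈ 2.38 m/s²

I = ½MR² = (1/2)(7.53)(0.377)² = 0.5351 kg·m².
Heavier block: m₁g − T₁ = m₁a. Lighter block: T₂ − m₂g = m₂a.
Pulley: (T₁ − T₂)R = Iα = I(a/R), so T₁ − T₂ = (I/R²)a = (1/2)M_p a = 3.765·a.
Adding the three: (m₁ − m₂)g = (m₁ + m₂ + 3.765)a, so a = (5.60 − 2.68)(9.81)/(5.60 + 2.68 + 3.765) = 2.378 m/s².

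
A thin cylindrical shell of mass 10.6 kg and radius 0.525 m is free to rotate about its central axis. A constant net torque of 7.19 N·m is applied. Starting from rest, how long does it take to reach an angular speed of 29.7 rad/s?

I = MR² = (10.6)(0.525)² = 2.922 kg·m².
α = τ/I = 7.19/2.922 = 2.461 rad/s².
ω = αt ⇒ t = ω/α = 29.7/2.461 = 12.07 s.

t ≈ 12.1 s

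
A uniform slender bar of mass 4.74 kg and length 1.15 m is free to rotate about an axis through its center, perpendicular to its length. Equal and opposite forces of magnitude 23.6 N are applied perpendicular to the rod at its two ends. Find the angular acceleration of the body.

α ≈ 52.0 rad/s²

I = (1/12)ML² = (1/12)(4.74)(1.15)² = 0.5224 kg·m².
The couple gives τ = F·(L/2) + F·(L/2) = F L = (23.6)(1.15) = 27.14 N·m.
Newton's second law for rotation, τ = Iα, gives α = τ/I = 27.14/0.5224 = 51.95 rad/s².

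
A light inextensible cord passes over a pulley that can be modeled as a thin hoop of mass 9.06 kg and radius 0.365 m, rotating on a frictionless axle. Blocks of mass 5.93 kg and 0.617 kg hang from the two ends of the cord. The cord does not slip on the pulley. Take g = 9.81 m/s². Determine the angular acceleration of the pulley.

I = MR² = (9.06)(0.365)² = 1.207 kg·m².
Heavier block: m₁g − T₁ = m₁a. Lighter block: T₂ − m₂g = m₂a.
Pulley: (T₁ − T₂)R = Iα = I(a/R), so T₁ − T₂ = (I/R²)a = 1·M_p a = 9.060·a.
Adding the three: (m₁ − m₂)g = (m₁ + m₂ + 9.060)a, so a = (5.93 − 0.617)(9.81)/(5.93 + 0.617 + 9.060) = 3.340 m/s².
α = a/R = 3.340/0.365 = 9.149 rad/s².

α ≈ 9.15 rad/s²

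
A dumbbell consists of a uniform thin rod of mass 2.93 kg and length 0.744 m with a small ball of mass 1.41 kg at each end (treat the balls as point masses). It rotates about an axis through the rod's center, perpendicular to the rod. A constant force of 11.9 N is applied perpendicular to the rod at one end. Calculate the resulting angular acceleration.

α ≈ 8.43 rad/s²

I_rod = (1/12)ML² = (1/12)(2.93)(0.744)² = 0.1352 kg·m².
I_balls = 2·m·(L/2)² = 2(1.41)(0.3720)² = 0.3902 kg·m².
Total I = 0.5254 kg·m².
τ = F·(L/2) = (11.9)(0.372) = 4.427 N·m.
α = τ/I = 4.427/0.5254 = 8.426 rad/s².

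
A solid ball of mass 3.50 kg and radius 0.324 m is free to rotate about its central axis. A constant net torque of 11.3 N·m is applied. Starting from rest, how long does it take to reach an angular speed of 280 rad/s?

t ≈ 3.64 s

I = (2/5)MR² = (2/5)(3.50)(0.324)² = 0.1470 kg·m².
α = τ/I = 11.3/0.1470 = 76.89 rad/s².
ω = αt ⇒ t = ω/α = 280/76.89 = 3.642 s.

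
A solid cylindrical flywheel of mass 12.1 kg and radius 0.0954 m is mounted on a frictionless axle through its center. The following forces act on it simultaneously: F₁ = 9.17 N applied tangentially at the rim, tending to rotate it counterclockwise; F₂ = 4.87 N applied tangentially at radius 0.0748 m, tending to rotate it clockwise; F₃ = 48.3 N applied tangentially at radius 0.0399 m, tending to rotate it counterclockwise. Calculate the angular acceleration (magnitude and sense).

I = ½MR² = (1/2)(12.1)(0.0954)² = 0.05506 kg·m².
Taking counterclockwise as positive: τ₁ = +(9.17)(0.0954) = +0.8748 N·m; τ₂ = −(4.87)(0.0748) = −0.3643 N·m; τ₃ = +(48.3)(0.0399) = +1.927 N·m.
Net torque τ = 2.438 N·m.
α = τ/I = 2.438/0.05506 = 44.27 rad/s².

α ≈ 44.3 rad/s², counterclockwise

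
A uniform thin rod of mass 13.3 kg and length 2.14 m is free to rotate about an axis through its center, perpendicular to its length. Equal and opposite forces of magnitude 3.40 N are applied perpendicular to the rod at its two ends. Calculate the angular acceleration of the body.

I = (1/12)ML² = (1/12)(13.3)(2.14)² = 5.076 kg·m².
The couple gives τ = F·(L/2) + F·(L/2) = F L = (3.40)(2.14) = 7.276 N·m.
From τ = Iα: α = 7.276/5.076 = 1.433 rad/s².

α ≈ 1.43 rad/s²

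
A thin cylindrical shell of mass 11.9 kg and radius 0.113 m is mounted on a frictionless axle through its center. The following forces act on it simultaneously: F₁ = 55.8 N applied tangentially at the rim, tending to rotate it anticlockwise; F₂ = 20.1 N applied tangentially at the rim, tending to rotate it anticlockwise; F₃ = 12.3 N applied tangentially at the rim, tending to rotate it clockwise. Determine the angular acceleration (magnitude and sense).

I = MR² = (11.9)(0.113)² = 0.1520 kg·m².
Taking anticlockwise as positive: τ₁ = +(55.8)(0.113) = +6.305 N·m; τ₂ = +(20.1)(0.113) = +2.271 N·m; τ₃ = −(12.3)(0.113) = −1.390 N·m.
Net torque τ = 7.187 N·m.
α = τ/I = 7.187/0.1520 = 47.30 rad/s².

α ≈ 47.3 rad/s², anticlockwise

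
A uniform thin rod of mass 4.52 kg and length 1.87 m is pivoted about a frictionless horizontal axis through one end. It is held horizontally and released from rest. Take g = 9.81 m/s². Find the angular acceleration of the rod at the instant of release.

α ≈ 7.87 rad/s²

About the pivot, I = (1/3)ML² = (1/3)(4.52)(1.87)² = 5.269 kg·m².
The weight acts at the center, a distance L/2 = 0.9350 m from the pivot; τ = Mg(L/2) = 41.46 N·m.
α = τ/I = 41.46/5.269 = 7.869 rad/s².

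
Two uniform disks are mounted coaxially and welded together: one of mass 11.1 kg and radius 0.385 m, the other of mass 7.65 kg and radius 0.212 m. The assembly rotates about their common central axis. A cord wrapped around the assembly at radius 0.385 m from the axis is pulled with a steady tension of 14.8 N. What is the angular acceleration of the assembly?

I = ½M₁R₁² + ½M₂R₂² = ½(11.1)(0.385)² + ½(7.65)(0.212)² = 0.9946 kg·m².
τ = F r = (14.8)(0.385) = 5.698 N·m.
α = τ/I = 5.698/0.9946 = 5.729 rad/s².

α ≈ 5.73 rad/s²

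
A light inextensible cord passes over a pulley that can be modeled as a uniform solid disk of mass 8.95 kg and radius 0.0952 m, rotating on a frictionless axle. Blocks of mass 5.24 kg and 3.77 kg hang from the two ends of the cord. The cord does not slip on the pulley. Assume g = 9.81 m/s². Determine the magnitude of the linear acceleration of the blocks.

a ≈ 1.07 m/s²

I = ½MR² = (1/2)(8.95)(0.0952)² = 0.04056 kg·m².
Heavier block: m₁g − T₁ = m₁a. Lighter block: T₂ − m₂g = m₂a.
Pulley: (T₁ − T₂)R = Iα = I(a/R), so T₁ − T₂ = (I/R²)a = (1/2)M_p a = 4.475·a.
Adding the three: (m₁ − m₂)g = (m₁ + m₂ + 4.475)a, so a = (5.24 − 3.77)(9.81)/(5.24 + 3.77 + 4.475) = 1.069 m/s².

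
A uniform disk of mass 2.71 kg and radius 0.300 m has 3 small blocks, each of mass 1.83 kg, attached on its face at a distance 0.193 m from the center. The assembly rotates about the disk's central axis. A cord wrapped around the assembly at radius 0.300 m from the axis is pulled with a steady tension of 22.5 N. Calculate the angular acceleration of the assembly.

α ≈ 20.7 rad/s²

I_disk = ½MR² = ½(2.71)(0.300)² = 0.1219 kg·m².
I_blocks = 3·m·r² = 3(1.83)(0.193)² = 0.2045 kg·m².
Total I = 0.3264 kg·m².
τ = F r = (22.5)(0.300) = 6.750 N·m.
α = τ/I = 6.750/0.3264 = 20.68 rad/s².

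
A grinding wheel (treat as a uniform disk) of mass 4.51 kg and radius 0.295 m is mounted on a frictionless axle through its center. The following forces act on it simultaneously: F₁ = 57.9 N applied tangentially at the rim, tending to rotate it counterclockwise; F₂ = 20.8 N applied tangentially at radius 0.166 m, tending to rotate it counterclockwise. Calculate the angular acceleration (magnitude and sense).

α ≈ 105 rad/s², counterclockwise

I = ½MR² = (1/2)(4.51)(0.295)² = 0.1962 kg·m².
Taking counterclockwise as positive: τ₁ = +(57.9)(0.295) = +17.08 N·m; τ₂ = +(20.8)(0.166) = +3.453 N·m.
Net torque τ = 20.53 N·m.
α = τ/I = 20.53/0.1962 = 104.6 rad/s².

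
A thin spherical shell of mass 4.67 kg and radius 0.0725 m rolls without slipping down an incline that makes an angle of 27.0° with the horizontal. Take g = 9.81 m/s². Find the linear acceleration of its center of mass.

Translation along the incline: Mg sinθ − f = Ma.
Rotation about the center: fR = Iα with I = (2/3)MR². No-slip gives a = αR, so f = (I/R²)a = (2/3)M a.
Substituting: Mg sinθ = (1 + 0.6667)Ma, so a = g sinθ/(1 + 0.6667) = (9.81) sin 27.0° / 1.667 = 2.672 m/s².

a ≈ 2.67 m/s²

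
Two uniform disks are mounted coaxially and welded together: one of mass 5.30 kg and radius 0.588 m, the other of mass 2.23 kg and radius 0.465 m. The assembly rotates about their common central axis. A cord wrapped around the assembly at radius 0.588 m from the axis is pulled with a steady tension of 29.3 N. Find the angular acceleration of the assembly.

α ≈ 14.9 rad/s²

I = ½M₁R₁² + ½M₂R₂² = ½(5.30)(0.588)² + ½(2.23)(0.465)² = 1.157 kg·m².
τ = F r = (29.3)(0.588) = 17.23 N·m.
α = τ/I = 17.23/1.157 = 14.89 rad/s².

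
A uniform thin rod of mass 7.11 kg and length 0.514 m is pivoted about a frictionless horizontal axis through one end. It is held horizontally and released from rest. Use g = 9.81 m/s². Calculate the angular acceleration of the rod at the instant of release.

About the pivot, I = (1/3)ML² = (1/3)(7.11)(0.514)² = 0.6261 kg·m².
The weight acts at the center, a distance L/2 = 0.2570 m from the pivot; τ = Mg(L/2) = 17.93 N·m.
α = τ/I = 17.93/0.6261 = 28.63 rad/s².

α ≈ 28.6 rad/s²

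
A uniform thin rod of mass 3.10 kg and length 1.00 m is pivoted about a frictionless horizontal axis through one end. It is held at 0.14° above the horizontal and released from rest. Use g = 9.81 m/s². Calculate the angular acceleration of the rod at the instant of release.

α ≈ 14.7 rad/s²

About the pivot, I = (1/3)ML² = (1/3)(3.10)(1.00)² = 1.033 kg·m².
The weight acts at the center, a distance L/2 = 0.5000 m from the pivot; τ = Mg(L/2) cos 0.14° = 15.21 N·m.
α = τ/I = 15.21/1.033 = 14.71 rad/s².
(Equivalently α = (3g/(2L)) cos 0.14° = 14.71 rad/s².)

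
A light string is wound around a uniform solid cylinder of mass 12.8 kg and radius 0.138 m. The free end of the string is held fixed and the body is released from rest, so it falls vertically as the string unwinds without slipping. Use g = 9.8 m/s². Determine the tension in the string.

T ≈ 41.8 N

Translation: Mg − T = Ma. Rotation about the center: TR = Iα with I = ½MR².
With a = αR: T = (I/R²)a = (1/2)M a, so Mg = (1 + 0.5000)Ma.
a = g/(1 + 0.5000) = 9.8/1.500 = 6.533 m/s².
T = 0.5000·M·a = (0.5000)(12.8)(6.533) = 41.81 N.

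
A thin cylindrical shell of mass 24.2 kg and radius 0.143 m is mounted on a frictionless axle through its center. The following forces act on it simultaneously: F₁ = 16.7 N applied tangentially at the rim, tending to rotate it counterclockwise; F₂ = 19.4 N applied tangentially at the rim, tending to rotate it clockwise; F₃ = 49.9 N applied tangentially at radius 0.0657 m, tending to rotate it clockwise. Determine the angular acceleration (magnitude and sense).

α ≈ 7.41 rad/s², clockwise

I = MR² = (24.2)(0.143)² = 0.4949 kg·m².
Taking counterclockwise as positive: τ₁ = +(16.7)(0.143) = +2.388 N·m; τ₂ = −(19.4)(0.143) = −2.774 N·m; τ₃ = −(49.9)(0.0657) = −3.278 N·m.
Net torque τ = -3.665 N·m.
α = τ/I = -3.665/0.4949 = -7.405 rad/s².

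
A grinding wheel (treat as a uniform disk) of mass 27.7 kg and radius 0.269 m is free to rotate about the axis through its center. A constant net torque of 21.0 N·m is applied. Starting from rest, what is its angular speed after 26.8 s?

I = ½MR² = (1/2)(27.7)(0.269)² = 1.002 kg·m².
α = τ/I = 21.0/1.002 = 20.95 rad/s².
ω = ω₀ + αt = 0 + (20.95)(26.8) = 561.6 rad/s.

ω ≈ 562 rad/s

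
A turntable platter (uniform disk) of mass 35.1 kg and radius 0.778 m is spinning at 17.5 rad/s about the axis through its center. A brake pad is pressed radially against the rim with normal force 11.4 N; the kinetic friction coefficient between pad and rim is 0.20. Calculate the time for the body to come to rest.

I = ½MR² = (1/2)(35.1)(0.778)² = 10.62 kg·m².
Friction force f = μN = (0.20)(11.4) = 2.280 N at the rim; torque magnitude τ = fR = 1.774 N·m, opposing ω.
|α| = τ/I = 1.774/10.62 = 0.1670 rad/s² (deceleration).
0 = ω₀ − |α|t ⇒ t = ω₀/|α| = 17.5/0.1670 = 104.8 s.

t ≈ 105 s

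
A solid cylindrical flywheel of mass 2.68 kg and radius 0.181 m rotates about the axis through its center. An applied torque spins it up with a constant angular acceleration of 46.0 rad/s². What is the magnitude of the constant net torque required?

τ ≈ 2.02 N·m

I = ½MR² = (1/2)(2.68)(0.181)² = 0.04390 kg·m².
τ = Iα = (0.04390)(46.00) = 2.019 N·m.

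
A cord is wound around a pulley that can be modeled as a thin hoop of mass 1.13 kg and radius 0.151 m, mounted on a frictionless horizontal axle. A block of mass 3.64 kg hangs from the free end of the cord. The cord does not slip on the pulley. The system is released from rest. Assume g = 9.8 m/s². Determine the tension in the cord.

I = MR² = (1.13)(0.151)² = 0.02577 kg·m².
Block: mg − T = ma. Pulley: TR = Iα. No-slip: a = αR, so T = (I/R²)a = 1.130·a.
Then mg = (m + 1.130)a, so a = (3.64)(9.8)/(3.64 + 1.130) = 7.478 m/s².
T = 1.130·a = 8.451 N.

T ≈ 8.45 N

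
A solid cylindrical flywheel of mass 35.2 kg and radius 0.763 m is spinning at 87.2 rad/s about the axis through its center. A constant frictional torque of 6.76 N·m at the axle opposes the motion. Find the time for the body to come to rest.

t ≈ 132 s

I = ½MR² = (1/2)(35.2)(0.763)² = 10.25 kg·m².
The net torque has magnitude 6.76 N·m, opposing ω.
|α| = τ/I = 6.760/10.25 = 0.6598 rad/s² (deceleration).
0 = ω₀ − |α|t ⇒ t = ω₀/|α| = 87.2/0.6598 = 132.2 s.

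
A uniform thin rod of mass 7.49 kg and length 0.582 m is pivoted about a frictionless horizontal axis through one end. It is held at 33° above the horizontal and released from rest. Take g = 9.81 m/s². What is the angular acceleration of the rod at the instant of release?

About the pivot, I = (1/3)ML² = (1/3)(7.49)(0.582)² = 0.8457 kg·m².
The weight acts at the center, a distance L/2 = 0.2910 m from the pivot; τ = Mg(L/2) cos 33° = 17.93 N·m.
α = τ/I = 17.93/0.8457 = 21.20 rad/s².
(Equivalently α = (3g/(2L)) cos 33° = 21.20 rad/s².)

α ≈ 21.2 rad/s²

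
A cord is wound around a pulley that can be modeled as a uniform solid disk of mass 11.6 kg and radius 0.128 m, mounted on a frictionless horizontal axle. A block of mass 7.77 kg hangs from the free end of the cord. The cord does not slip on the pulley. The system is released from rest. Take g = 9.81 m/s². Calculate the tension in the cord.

T ≈ 32.6 N

I = ½MR² = (1/2)(11.6)(0.128)² = 0.09503 kg·m².
Block: mg − T = ma. Pulley: TR = Iα. No-slip: a = αR, so T = (I/R²)a = 5.800·a.
Then mg = (m + 5.800)a, so a = (7.77)(9.81)/(7.77 + 5.800) = 5.617 m/s².
T = 5.800·a = 32.58 N.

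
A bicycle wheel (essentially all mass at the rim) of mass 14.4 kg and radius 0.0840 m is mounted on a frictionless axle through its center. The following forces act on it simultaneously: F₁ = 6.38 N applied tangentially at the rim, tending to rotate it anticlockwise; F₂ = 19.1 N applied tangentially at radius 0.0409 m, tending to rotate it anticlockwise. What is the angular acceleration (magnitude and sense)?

α ≈ 13.0 rad/s², anticlockwise

I = MR² = (14.4)(0.0840)² = 0.1016 kg·m².
Taking anticlockwise as positive: τ₁ = +(6.38)(0.0840) = +0.5359 N·m; τ₂ = +(19.1)(0.0409) = +0.7812 N·m.
Net torque τ = 1.317 N·m.
α = τ/I = 1.317/0.1016 = 12.96 rad/s².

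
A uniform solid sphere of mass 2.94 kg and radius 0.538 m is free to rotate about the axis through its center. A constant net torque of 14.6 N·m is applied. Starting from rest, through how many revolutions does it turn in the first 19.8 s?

≈ 1340 revolutions

I = (2/5)MR² = (2/5)(2.94)(0.538)² = 0.3404 kg·m².
α = τ/I = 14.6/0.3404 = 42.89 rad/s².
θ = ½αt² = ½(42.89)(19.8)² = 8408 rad.
Revolutions = θ/(2π) = 1338.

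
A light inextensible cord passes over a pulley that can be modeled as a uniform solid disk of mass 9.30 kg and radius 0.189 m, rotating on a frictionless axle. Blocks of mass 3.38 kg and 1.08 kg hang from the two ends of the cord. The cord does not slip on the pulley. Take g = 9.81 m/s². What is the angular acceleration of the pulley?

α ≈ 13.1 rad/s²

I = ½MR² = (1/2)(9.30)(0.189)² = 0.1661 kg·m².
Heavier block: m₁g − T₁ = m₁a. Lighter block: T₂ − m₂g = m₂a.
Pulley: (T₁ − T₂)R = Iα = I(a/R), so T₁ − T₂ = (I/R²)a = (1/2)M_p a = 4.650·a.
Adding the three: (m₁ − m₂)g = (m₁ + m₂ + 4.650)a, so a = (3.38 − 1.08)(9.81)/(3.38 + 1.08 + 4.650) = 2.477 m/s².
α = a/R = 2.477/0.189 = 13.10 rad/s².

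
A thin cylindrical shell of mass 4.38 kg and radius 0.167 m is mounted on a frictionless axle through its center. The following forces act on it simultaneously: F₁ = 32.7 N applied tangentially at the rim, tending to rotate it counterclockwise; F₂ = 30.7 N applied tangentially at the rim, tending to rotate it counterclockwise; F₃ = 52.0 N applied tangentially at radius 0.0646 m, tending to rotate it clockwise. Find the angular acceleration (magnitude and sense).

I = MR² = (4.38)(0.167)² = 0.1222 kg·m².
Taking counterclockwise as positive: τ₁ = +(32.7)(0.167) = +5.461 N·m; τ₂ = +(30.7)(0.167) = +5.127 N·m; τ₃ = −(52.0)(0.0646) = −3.359 N·m.
Net torque τ = 7.229 N·m.
α = τ/I = 7.229/0.1222 = 59.18 rad/s².

α ≈ 59.2 rad/s², counterclockwise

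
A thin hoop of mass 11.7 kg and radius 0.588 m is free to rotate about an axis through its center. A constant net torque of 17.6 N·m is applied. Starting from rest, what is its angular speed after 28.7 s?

I = MR² = (11.7)(0.588)² = 4.045 kg·m².
α = τ/I = 17.6/4.045 = 4.351 rad/s².
ω = ω₀ + αt = 0 + (4.351)(28.7) = 124.9 rad/s.

ω ≈ 125 rad/s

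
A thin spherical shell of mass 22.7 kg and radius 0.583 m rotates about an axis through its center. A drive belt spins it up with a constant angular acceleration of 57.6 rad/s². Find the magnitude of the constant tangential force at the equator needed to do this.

F ≈ 508 N

I = (2/3)MR² = (2/3)(22.7)(0.583)² = 5.144 kg·m².
The required torque is τ = Iα = (5.144)(57.60) = 296.3 N·m.
A tangential force at the equator gives τ = FR, so F = τ/R = 296.3/0.583 = 508.2 N.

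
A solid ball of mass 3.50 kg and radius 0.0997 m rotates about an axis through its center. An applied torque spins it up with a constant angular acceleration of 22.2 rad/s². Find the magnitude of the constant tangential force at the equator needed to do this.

F ≈ 3.10 N

I = (2/5)MR² = (2/5)(3.50)(0.0997)² = 0.01392 kg·m².
The required torque is τ = Iα = (0.01392)(22.20) = 0.3089 N·m.
A tangential force at the equator gives τ = FR, so F = τ/R = 0.3089/0.0997 = 3.099 N.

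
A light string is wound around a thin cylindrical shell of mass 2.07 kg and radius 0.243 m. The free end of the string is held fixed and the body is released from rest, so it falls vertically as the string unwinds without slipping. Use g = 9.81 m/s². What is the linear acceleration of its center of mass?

a ≈ 4.91 m/s²

Translation: Mg − T = Ma. Rotation about the center: TR = Iα with I = MR².
With a = αR: T = (I/R²)a = M a, so Mg = (1 + 1.000)Ma.
a = g/(1 + 1.000) = 9.81/2.000 = 4.905 m/s².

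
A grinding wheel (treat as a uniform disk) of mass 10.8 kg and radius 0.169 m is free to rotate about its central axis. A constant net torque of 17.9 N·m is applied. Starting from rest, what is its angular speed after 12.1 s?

ω ≈ 1400 rad/s

I = ½MR² = (1/2)(10.8)(0.169)² = 0.1542 kg·m².
α = τ/I = 17.9/0.1542 = 116.1 rad/s².
ω = ω₀ + αt = 0 + (116.1)(12.1) = 1404 rad/s.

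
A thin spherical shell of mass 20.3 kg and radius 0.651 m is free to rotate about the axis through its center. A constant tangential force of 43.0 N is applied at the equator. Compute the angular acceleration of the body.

α ≈ 4.88 rad/s²

I = (2/3)MR² = (2/3)(20.3)(0.651)² = 5.735 kg·m².
τ = F R = (43.0)(0.651) = 27.99 N·m.
Newton's second law for rotation, τ = Iα, gives α = τ/I = 27.99/5.735 = 4.881 rad/s².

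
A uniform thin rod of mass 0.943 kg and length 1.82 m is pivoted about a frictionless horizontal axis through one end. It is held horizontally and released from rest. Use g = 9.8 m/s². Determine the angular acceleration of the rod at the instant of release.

α ≈ 8.08 rad/s²

About the pivot, I = (1/3)ML² = (1/3)(0.943)(1.82)² = 1.041 kg·m².
The weight acts at the center, a distance L/2 = 0.9100 m from the pivot; τ = Mg(L/2) = 8.410 N·m.
α = τ/I = 8.410/1.041 = 8.077 rad/s².
(Equivalently α = (3g/(2L)) = 8.077 rad/s².)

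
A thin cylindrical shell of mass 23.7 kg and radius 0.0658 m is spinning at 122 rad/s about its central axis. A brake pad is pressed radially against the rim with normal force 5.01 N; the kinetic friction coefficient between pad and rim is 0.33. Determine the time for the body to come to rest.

t ≈ 115 s

I = MR² = (23.7)(0.0658)² = 0.1026 kg·m².
Friction force f = μN = (0.33)(5.01) = 1.653 N at the rim; torque magnitude τ = fR = 0.1088 N·m, opposing ω.
|α| = τ/I = 0.1088/0.1026 = 1.060 rad/s² (deceleration).
0 = ω₀ − |α|t ⇒ t = ω₀/|α| = 122/1.060 = 115.1 s.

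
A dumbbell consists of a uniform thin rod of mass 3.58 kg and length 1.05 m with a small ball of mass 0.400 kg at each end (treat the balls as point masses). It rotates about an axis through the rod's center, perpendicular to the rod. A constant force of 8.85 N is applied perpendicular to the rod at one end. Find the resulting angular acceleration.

α ≈ 8.46 rad/s²

I_rod = (1/12)ML² = (1/12)(3.58)(1.05)² = 0.3289 kg·m².
I_balls = 2·m·(L/2)² = 2(0.400)(0.5250)² = 0.2205 kg·m².
Total I = 0.5494 kg·m².
τ = F·(L/2) = (8.85)(0.525) = 4.646 N·m.
α = τ/I = 4.646/0.5494 = 8.457 rad/s².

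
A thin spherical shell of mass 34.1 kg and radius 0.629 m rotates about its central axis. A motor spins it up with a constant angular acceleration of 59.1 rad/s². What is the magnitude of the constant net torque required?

τ ≈ 532 N·m

I = (2/3)MR² = (2/3)(34.1)(0.629)² = 8.994 kg·m².
τ = Iα = (8.994)(59.10) = 531.6 N·m.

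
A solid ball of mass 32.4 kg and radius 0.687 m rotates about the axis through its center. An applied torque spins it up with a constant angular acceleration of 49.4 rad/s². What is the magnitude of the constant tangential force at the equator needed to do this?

F ≈ 440 N

I = (2/5)MR² = (2/5)(32.4)(0.687)² = 6.117 kg·m².
The required torque is τ = Iα = (6.117)(49.40) = 302.2 N·m.
A tangential force at the equator gives τ = FR, so F = τ/R = 302.2/0.687 = 439.8 N.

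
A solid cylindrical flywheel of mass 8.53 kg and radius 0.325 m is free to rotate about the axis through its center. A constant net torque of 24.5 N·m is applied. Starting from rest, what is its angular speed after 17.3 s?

ω ≈ 941 rad/s

I = ½MR² = (1/2)(8.53)(0.325)² = 0.4505 kg·m².
α = τ/I = 24.5/0.4505 = 54.39 rad/s².
ω = ω₀ + αt = 0 + (54.39)(17.3) = 940.9 rad/s.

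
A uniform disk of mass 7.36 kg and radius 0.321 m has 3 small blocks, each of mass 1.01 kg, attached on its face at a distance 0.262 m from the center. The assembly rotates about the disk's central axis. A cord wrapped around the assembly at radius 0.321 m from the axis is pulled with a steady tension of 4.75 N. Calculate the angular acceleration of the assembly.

I_disk = ½MR² = ½(7.36)(0.321)² = 0.3792 kg·m².
I_blocks = 3·m·r² = 3(1.01)(0.262)² = 0.2080 kg·m².
Total I = 0.5872 kg·m².
τ = F r = (4.75)(0.321) = 1.525 N·m.
α = τ/I = 1.525/0.5872 = 2.597 rad/s².

α ≈ 2.60 rad/s²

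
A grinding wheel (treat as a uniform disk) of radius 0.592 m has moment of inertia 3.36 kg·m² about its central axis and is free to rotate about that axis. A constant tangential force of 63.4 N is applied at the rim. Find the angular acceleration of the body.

τ = F R = (63.4)(0.592) = 37.53 N·m.
Newton's second law for rotation, τ = Iα, gives α = τ/I = 37.53/3.360 = 11.17 rad/s².

α ≈ 11.2 rad/s²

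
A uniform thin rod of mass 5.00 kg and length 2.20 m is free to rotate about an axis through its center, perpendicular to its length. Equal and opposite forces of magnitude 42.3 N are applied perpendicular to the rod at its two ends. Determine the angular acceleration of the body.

α ≈ 46.1 rad/s²

I = (1/12)ML² = (1/12)(5.00)(2.20)² = 2.017 kg·m².
The couple gives τ = F·(L/2) + F·(L/2) = F L = (42.3)(2.20) = 93.06 N·m.
From τ = Iα: α = 93.06/2.017 = 46.15 rad/s².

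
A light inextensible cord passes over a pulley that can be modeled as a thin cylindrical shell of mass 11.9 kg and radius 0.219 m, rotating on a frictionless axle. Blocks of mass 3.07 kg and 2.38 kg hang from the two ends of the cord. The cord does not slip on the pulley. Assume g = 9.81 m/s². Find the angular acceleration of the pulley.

I = MR² = (11.9)(0.219)² = 0.5707 kg·m².
Heavier block: m₁g − T₁ = m₁a. Lighter block: T₂ − m₂g = m₂a.
Pulley: (T₁ − T₂)R = Iα = I(a/R), so T₁ − T₂ = (I/R²)a = 1·M_p a = 11.90·a.
Adding the three: (m₁ − m₂)g = (m₁ + m₂ + 11.90)a, so a = (3.07 − 2.38)(9.81)/(3.07 + 2.38 + 11.90) = 0.3901 m/s².
α = a/R = 0.3901/0.219 = 1.781 rad/s².

α ≈ 1.78 rad/s²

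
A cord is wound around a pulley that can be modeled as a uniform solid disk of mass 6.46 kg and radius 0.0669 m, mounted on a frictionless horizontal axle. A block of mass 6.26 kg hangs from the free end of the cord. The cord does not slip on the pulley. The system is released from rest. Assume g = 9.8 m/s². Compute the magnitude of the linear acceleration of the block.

a ≈ 6.46 m/s²

I = ½MR² = (1/2)(6.46)(0.0669)² = 0.01446 kg·m².
Block: mg − T = ma. Pulley: TR = Iα. No-slip: a = αR, so T = (I/R²)a = 3.230·a.
Then mg = (m + 3.230)a, so a = (6.26)(9.8)/(6.26 + 3.230) = 6.464 m/s².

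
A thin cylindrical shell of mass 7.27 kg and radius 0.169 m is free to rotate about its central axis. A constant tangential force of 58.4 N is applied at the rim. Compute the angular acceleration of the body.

α ≈ 47.5 rad/s²

I = MR² = (7.27)(0.169)² = 0.2076 kg·m².
τ = F R = (58.4)(0.169) = 9.870 N·m.
From τ = Iα: α = 9.870/0.2076 = 47.53 rad/s².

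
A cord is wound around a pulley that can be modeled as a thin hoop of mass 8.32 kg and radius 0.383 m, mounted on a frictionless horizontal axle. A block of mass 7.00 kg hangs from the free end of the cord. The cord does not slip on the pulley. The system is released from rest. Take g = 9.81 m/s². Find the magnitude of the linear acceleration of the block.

I = MR² = (8.32)(0.383)² = 1.220 kg·m².
Block: mg − T = ma. Pulley: TR = Iα. No-slip: a = αR, so T = (I/R²)a = 8.320·a.
Then mg = (m + 8.320)a, so a = (7.00)(9.81)/(7.00 + 8.320) = 4.482 m/s².

a ≈ 4.48 m/s²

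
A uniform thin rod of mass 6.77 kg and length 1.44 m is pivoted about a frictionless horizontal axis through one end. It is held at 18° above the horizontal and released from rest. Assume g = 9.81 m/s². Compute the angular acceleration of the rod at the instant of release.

α ≈ 9.72 rad/s²

About the pivot, I = (1/3)ML² = (1/3)(6.77)(1.44)² = 4.679 kg·m².
The weight acts at the center, a distance L/2 = 0.7200 m from the pivot; τ = Mg(L/2) cos 18° = 45.48 N·m.
α = τ/I = 45.48/4.679 = 9.719 rad/s².
(Equivalently α = (3g/(2L)) cos 18° = 9.719 rad/s².)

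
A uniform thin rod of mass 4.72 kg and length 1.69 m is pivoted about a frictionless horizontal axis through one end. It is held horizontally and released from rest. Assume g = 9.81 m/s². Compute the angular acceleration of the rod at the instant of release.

α ≈ 8.71 rad/s²

About the pivot, I = (1/3)ML² = (1/3)(4.72)(1.69)² = 4.494 kg·m².
The weight acts at the center, a distance L/2 = 0.8450 m from the pivot; τ = Mg(L/2) = 39.13 N·m.
α = τ/I = 39.13/4.494 = 8.707 rad/s².
(Equivalently α = (3g/(2L)) = 8.707 rad/s².)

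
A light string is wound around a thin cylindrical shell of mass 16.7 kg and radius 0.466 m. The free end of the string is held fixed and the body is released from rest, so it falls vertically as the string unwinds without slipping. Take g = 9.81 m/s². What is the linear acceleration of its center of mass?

Translation: Mg − T = Ma. Rotation about the center: TR = Iα with I = MR².
With a = αR: T = (I/R²)a = M a, so Mg = (1 + 1.000)Ma.
a = g/(1 + 1.000) = 9.81/2.000 = 4.905 m/s².

a ≈ 4.91 m/s²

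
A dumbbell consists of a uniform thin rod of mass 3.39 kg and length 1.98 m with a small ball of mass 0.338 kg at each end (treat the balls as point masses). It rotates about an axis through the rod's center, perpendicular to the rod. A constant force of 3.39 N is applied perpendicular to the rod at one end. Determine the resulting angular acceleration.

α ≈ 1.90 rad/s²

I_rod = (1/12)ML² = (1/12)(3.39)(1.98)² = 1.108 kg·m².
I_balls = 2·m·(L/2)² = 2(0.338)(0.9900)² = 0.6625 kg·m².
Total I = 1.770 kg·m².
τ = F·(L/2) = (3.39)(0.990) = 3.356 N·m.
α = τ/I = 3.356/1.770 = 1.896 rad/s².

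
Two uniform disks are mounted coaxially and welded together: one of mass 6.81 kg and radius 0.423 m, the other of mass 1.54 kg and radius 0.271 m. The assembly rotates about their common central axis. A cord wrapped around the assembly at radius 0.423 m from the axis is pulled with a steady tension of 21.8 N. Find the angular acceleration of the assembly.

I = ½M₁R₁² + ½M₂R₂² = ½(6.81)(0.423)² + ½(1.54)(0.271)² = 0.6658 kg·m².
τ = F r = (21.8)(0.423) = 9.221 N·m.
α = τ/I = 9.221/0.6658 = 13.85 rad/s².

α ≈ 13.9 rad/s²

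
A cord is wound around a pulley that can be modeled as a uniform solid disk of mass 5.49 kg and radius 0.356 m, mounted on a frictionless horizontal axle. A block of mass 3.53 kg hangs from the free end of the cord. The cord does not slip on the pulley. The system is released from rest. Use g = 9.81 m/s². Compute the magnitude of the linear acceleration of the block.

I = ½MR² = (1/2)(5.49)(0.356)² = 0.3479 kg·m².
Block: mg − T = ma. Pulley: TR = Iα. No-slip: a = αR, so T = (I/R²)a = 2.745·a.
Then mg = (m + 2.745)a, so a = (3.53)(9.81)/(3.53 + 2.745) = 5.519 m/s².

a ≈ 5.52 m/s²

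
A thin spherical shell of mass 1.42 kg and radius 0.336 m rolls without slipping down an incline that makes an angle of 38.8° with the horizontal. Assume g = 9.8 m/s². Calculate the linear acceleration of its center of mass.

Translation along the incline: Mg sinθ − f = Ma.
Rotation about the center: fR = Iα with I = (2/3)MR². No-slip gives a = αR, so f = (I/R²)a = (2/3)M a.
Substituting: Mg sinθ = (1 + 0.6667)Ma, so a = g sinθ/(1 + 0.6667) = (9.8) sin 38.8° / 1.667 = 3.684 m/s².

a ≈ 3.68 m/s²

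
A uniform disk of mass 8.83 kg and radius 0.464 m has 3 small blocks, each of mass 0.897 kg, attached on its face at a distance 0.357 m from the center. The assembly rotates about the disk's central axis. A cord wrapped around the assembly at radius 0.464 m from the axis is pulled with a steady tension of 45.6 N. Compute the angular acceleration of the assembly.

α ≈ 16.4 rad/s²

I_disk = ½MR² = ½(8.83)(0.464)² = 0.9505 kg·m².
I_blocks = 3·m·r² = 3(0.897)(0.357)² = 0.3430 kg·m².
Total I = 1.293 kg·m².
τ = F r = (45.6)(0.464) = 21.16 N·m.
α = τ/I = 21.16/1.293 = 16.36 rad/s².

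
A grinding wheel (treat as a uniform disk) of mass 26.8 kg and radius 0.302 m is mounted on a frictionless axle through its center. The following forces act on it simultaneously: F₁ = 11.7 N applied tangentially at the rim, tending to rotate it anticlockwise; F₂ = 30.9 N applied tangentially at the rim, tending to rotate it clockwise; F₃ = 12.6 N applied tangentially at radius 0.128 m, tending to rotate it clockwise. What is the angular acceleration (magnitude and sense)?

I = ½MR² = (1/2)(26.8)(0.302)² = 1.222 kg·m².
Taking anticlockwise as positive: τ₁ = +(11.7)(0.302) = +3.533 N·m; τ₂ = −(30.9)(0.302) = −9.332 N·m; τ₃ = −(12.6)(0.128) = −1.613 N·m.
Net torque τ = -7.411 N·m.
α = τ/I = -7.411/1.222 = -6.064 rad/s².

α ≈ 6.06 rad/s², clockwise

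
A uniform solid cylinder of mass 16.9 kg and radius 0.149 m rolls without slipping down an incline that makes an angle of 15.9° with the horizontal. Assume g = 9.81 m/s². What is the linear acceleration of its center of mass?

a ≈ 1.79 m/s²

Translation along the incline: Mg sinθ − f = Ma.
Rotation about the center: fR = Iα with I = ½MR². No-slip gives a = αR, so f = (I/R²)a = (1/2)M a.
Substituting: Mg sinθ = (1 + 0.5000)Ma, so a = g sinθ/(1 + 0.5000) = (9.81) sin 15.9° / 1.500 = 1.792 m/s².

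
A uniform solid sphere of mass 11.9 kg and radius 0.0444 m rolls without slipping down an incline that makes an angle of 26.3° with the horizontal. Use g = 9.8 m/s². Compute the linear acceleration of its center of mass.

a ≈ 3.10 m/s²

Translation along the incline: Mg sinθ − f = Ma.
Rotation about the center: fR = Iα with I = (2/5)MR². No-slip gives a = αR, so f = (I/R²)a = (2/5)M a.
Substituting: Mg sinθ = (1 + 0.4000)Ma, so a = g sinθ/(1 + 0.4000) = (9.8) sin 26.3° / 1.400 = 3.101 m/s².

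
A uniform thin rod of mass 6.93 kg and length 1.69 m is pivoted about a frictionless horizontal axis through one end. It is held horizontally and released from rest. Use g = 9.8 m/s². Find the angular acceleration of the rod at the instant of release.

α ≈ 8.70 rad/s²

About the pivot, I = (1/3)ML² = (1/3)(6.93)(1.69)² = 6.598 kg·m².
The weight acts at the center, a distance L/2 = 0.8450 m from the pivot; τ = Mg(L/2) = 57.39 N·m.
α = τ/I = 57.39/6.598 = 8.698 rad/s².
(Equivalently α = (3g/(2L)) = 8.698 rad/s².)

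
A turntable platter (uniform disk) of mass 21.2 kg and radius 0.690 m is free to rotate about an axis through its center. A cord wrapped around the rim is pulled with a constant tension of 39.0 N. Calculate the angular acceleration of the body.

I = ½MR² = (1/2)(21.2)(0.690)² = 5.047 kg·m².
τ = F R = (39.0)(0.690) = 26.91 N·m.
Newton's second law for rotation, τ = Iα, gives α = τ/I = 26.91/5.047 = 5.332 rad/s².

α ≈ 5.33 rad/s²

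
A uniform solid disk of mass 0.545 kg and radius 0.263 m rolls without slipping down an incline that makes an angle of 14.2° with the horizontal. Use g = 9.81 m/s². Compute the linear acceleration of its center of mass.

Translation along the incline: Mg sinθ − f = Ma.
Rotation about the center: fR = Iα with I = ½MR². No-slip gives a = αR, so f = (I/R²)a = (1/2)M a.
Substituting: Mg sinθ = (1 + 0.5000)Ma, so a = g sinθ/(1 + 0.5000) = (9.81) sin 14.2° / 1.500 = 1.604 m/s².

a ≈ 1.60 m/s²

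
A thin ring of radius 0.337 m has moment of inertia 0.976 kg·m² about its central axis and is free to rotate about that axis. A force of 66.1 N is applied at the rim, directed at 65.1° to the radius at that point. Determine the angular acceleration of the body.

α ≈ 20.7 rad/s²

Only the tangential component produces torque: τ = F R sinθ = (66.1)(0.337) sin 65.1° = 20.21 N·m.
Newton's second law for rotation, τ = Iα, gives α = τ/I = 20.21/0.9760 = 20.70 rad/s².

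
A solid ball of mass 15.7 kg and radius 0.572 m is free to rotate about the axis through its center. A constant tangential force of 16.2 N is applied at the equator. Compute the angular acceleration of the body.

α ≈ 4.51 rad/s²

I = (2/5)MR² = (2/5)(15.7)(0.572)² = 2.055 kg·m².
τ = F R = (16.2)(0.572) = 9.266 N·m.
Newton's second law for rotation, τ = Iα, gives α = τ/I = 9.266/2.055 = 4.510 rad/s².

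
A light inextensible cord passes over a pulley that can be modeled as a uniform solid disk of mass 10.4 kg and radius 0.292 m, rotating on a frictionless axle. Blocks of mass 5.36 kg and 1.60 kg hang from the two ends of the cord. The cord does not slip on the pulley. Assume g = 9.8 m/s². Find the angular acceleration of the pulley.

α ≈ 10.4 rad/s²

I = ½MR² = (1/2)(10.4)(0.292)² = 0.4434 kg·m².
Heavier block: m₁g − T₁ = m₁a. Lighter block: T₂ − m₂g = m₂a.
Pulley: (T₁ − T₂)R = Iα = I(a/R), so T₁ − T₂ = (I/R²)a = (1/2)M_p a = 5.200·a.
Adding the three: (m₁ − m₂)g = (m₁ + m₂ + 5.200)a, so a = (5.36 − 1.60)(9.8)/(5.36 + 1.60 + 5.200) = 3.030 m/s².
α = a/R = 3.030/0.292 = 10.38 rad/s².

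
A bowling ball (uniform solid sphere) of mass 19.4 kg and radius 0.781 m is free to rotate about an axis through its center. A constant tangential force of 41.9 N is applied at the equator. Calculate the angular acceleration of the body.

α ≈ 6.91 rad/s²

I = (2/5)MR² = (2/5)(19.4)(0.781)² = 4.733 kg·m².
τ = F R = (41.9)(0.781) = 32.72 N·m.
From τ = Iα: α = 32.72/4.733 = 6.914 rad/s².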